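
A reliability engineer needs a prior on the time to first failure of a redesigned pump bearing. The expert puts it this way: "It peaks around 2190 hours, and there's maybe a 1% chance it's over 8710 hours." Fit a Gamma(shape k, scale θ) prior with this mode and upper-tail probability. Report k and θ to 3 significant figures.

k ≈ 3.2, θ ≈ 997

Gamma(k,θ) with k>1 has mode (k−1)θ, so θ = 2190/(k−1).
Need P(X < 8710) = 0.99 with θ tied to k this way. Start at k = 2, θ = 2190: P(X<8710) ≈ 0.907.
Too low — raise k to concentrate. Iterating converges to k ≈ 3.2.
Then θ = 2190/(3.2−1) ≈ 997.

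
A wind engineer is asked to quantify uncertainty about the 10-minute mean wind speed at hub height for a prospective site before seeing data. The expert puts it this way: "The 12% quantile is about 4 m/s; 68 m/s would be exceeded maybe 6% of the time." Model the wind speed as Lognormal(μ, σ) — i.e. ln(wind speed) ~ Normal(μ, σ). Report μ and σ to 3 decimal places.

μ ≈ 2.606, σ ≈ 1.038

If T ~ Lognormal(μ,σ) then ln T ~ Normal(μ,σ), so the p-quantile of ln T is μ + z_p·σ.
ln(4) = 1.386 and ln(68) = 4.22; z_{0.12} = -1.175, z_{0.94} = 1.555.
σ = (4.22 − 1.386)/(1.555 − (-1.175)) = 1.038.
μ = 1.386 − (-1.175)·1.038 = 2.606.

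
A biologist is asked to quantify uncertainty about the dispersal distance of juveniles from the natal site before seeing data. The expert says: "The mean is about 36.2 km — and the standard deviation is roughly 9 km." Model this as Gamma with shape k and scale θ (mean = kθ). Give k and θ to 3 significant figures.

For Gamma(k, scale θ): mean = kθ, variance = kθ², so CV = 1/√k.
CV = SD/mean = 9/36.2 = 0.2486, hence k = 1/CV² = 16.2.
Then θ = mean/k = 36.2/16.2 = 2.24.

k ≈ 16.2, θ ≈ 2.24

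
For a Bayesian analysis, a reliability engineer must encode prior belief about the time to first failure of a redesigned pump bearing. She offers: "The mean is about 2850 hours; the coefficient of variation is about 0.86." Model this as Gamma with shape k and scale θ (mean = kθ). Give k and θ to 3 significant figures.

k ≈ 1.35, θ ≈ 2110

For Gamma(k, scale θ): mean = kθ, variance = kθ², so CV = 1/√k.
CV = 0.86, hence k = 1/CV² = 1.35.
Then θ = mean/k = 2850/1.35 = 2110.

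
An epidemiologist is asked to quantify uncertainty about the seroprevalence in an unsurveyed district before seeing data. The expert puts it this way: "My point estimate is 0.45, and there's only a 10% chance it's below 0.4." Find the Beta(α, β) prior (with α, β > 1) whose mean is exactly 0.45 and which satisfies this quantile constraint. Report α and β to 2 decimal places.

With mean 0.45 fixed, write α = 0.45s, β = 0.55s where s = α+β.
Need P(θ < 0.4) = 0.1 under Beta(0.45s, 0.55s). Normal approximation: (q−m)/√(m(1−m)/s) ≈ z_{0.1} = -1.28, so s ≈ 0.45·0.55·(-1.28)²/(0.4−0.45)² = 162.6.
At s = 162.6: P(θ<0.4) ≈ 0.099. Adjusting to match 0.1 gives s ≈ 161.39.
So α = 0.45·161.39 ≈ 72.63, β = 0.55·161.39 ≈ 88.77.

α ≈ 72.63, β ≈ 88.77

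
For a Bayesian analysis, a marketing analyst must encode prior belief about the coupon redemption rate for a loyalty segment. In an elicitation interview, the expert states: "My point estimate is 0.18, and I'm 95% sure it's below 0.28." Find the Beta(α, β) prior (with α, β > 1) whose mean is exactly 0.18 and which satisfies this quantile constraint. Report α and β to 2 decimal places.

α ≈ 8.22, β ≈ 37.45

With mean 0.18 fixed, write α = 0.18s, β = 0.82s where s = α+β.
Need P(θ < 0.28) = 0.95 under Beta(0.18s, 0.82s). Normal approximation: (q−m)/√(m(1−m)/s) ≈ z_{0.95} = 1.64, so s ≈ 0.18·0.82·(1.64)²/(0.28−0.18)² = 39.9.
At s = 39.9: P(θ<0.28) ≈ 0.939. Adjusting to match 0.95 gives s ≈ 45.67.
So α = 0.18·45.67 ≈ 8.22, β = 0.82·45.67 ≈ 37.45.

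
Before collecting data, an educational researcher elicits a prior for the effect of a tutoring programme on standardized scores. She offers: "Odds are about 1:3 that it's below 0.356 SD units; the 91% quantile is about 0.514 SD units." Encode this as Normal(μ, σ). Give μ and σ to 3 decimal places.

μ = 0.409, σ = 0.078

For Normal(μ,σ), the p-quantile is μ + z_p·σ. Here z_{0.25} = -0.6745, z_{0.91} = 1.341.
So 0.356 = μ − 0.6745σ and 0.514 = μ + 1.341σ.
Subtracting: σ = (0.514 − 0.356)/(1.341 − (-0.6745)) = 0.078.
Then μ = 0.356 − (-0.6745)·0.078 = 0.409.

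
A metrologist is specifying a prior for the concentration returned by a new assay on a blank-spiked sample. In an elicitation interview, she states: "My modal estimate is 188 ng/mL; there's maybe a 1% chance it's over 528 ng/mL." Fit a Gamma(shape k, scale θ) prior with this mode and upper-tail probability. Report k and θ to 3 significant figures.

k ≈ 5.29, θ ≈ 43.8

Gamma(k,θ) with k>1 has mode (k−1)θ, so θ = 188/(k−1).
Need P(X < 528) = 0.99 with θ tied to k this way. Start at k = 2, θ = 188: P(X<528) ≈ 0.770.
Too low — raise k to concentrate. Iterating converges to k ≈ 5.29.
Then θ = 188/(5.29−1) ≈ 43.8.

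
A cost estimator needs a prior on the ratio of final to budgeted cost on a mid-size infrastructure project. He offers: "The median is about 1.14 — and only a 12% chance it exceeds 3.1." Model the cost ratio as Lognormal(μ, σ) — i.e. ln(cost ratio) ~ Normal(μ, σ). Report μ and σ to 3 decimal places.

If T ~ Lognormal(μ,σ) then ln T ~ Normal(μ,σ), so the p-quantile of ln T is μ + z_p·σ.
ln(1.14) = 0.131 and ln(3.1) = 1.131; z_{0.5} = 0, z_{0.88} = 1.175.
σ = (1.131 − 0.131)/(1.175 − (0)) = 0.851.
μ = 0.131 − (0)·0.851 = 0.131.

μ ≈ 0.131, σ ≈ 0.851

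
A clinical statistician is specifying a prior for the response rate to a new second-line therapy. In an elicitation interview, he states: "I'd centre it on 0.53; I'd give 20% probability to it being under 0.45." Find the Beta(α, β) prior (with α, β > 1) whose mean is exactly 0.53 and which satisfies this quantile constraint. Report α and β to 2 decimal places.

With mean 0.53 fixed, write α = 0.53s, β = 0.47s where s = α+β.
Need P(θ < 0.45) = 0.2 under Beta(0.53s, 0.47s). Normal approximation: (q−m)/√(m(1−m)/s) ≈ z_{0.2} = -0.842, so s ≈ 0.53·0.47·(-0.842)²/(0.45−0.53)² = 27.6.
At s = 27.6: P(θ<0.45) ≈ 0.200. Adjusting to match 0.2 gives s ≈ 27.56.
So α = 0.53·27.56 ≈ 14.61, β = 0.47·27.56 ≈ 12.96.

α ≈ 14.61, β ≈ 12.96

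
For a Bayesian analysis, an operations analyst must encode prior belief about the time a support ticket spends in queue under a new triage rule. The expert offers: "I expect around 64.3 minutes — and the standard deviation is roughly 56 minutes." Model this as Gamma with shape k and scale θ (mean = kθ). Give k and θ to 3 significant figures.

For Gamma(k, scale θ): mean = kθ, variance = kθ², so CV = 1/√k.
CV = SD/mean = 56/64.3 = 0.8709, hence k = 1/CV² = 1.32.
Then θ = mean/k = 64.3/1.32 = 48.8.

k ≈ 1.32, θ ≈ 48.8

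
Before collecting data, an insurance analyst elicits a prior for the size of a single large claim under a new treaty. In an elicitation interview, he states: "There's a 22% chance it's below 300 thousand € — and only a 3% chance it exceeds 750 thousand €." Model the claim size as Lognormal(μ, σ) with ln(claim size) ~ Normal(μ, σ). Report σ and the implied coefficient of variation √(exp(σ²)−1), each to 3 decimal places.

If T ~ Lognormal(μ,σ) then ln T ~ Normal(μ,σ), so the p-quantile of ln T is μ + z_p·σ.
ln(300) = 5.704 and ln(750) = 6.62; z_{0.22} = -0.7722, z_{0.97} = 1.881.
σ = (6.62 − 5.704)/(1.881 − (-0.7722)) = 0.345.
μ = 5.704 − (-0.7722)·0.345 = 5.970.
CV = √(exp(σ²)−1) = √(exp(0.1193)−1) = 0.356.

σ ≈ 0.345, CV ≈ 0.356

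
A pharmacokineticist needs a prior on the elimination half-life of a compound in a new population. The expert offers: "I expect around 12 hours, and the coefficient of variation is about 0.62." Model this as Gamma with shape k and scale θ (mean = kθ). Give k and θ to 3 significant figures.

k ≈ 2.6, θ ≈ 4.61

For Gamma(k, scale θ): mean = kθ, variance = kθ², so CV = 1/√k.
CV = 0.62, hence k = 1/CV² = 2.6.
Then θ = mean/k = 12/2.6 = 4.61.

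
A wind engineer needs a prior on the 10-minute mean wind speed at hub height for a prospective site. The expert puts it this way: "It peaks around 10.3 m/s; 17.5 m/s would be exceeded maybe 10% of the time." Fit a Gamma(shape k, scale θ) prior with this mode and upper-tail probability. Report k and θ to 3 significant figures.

Gamma(k,θ) with k>1 has mode (k−1)θ, so θ = 10.3/(k−1).
Need P(X < 17.5) = 0.9 with θ tied to k this way. Start at k = 2, θ = 10.3: P(X<17.5) ≈ 0.506.
Too low — raise k to concentrate. Iterating converges to k ≈ 7.74.
Then θ = 10.3/(7.74−1) ≈ 1.53.

k ≈ 7.74, θ ≈ 1.53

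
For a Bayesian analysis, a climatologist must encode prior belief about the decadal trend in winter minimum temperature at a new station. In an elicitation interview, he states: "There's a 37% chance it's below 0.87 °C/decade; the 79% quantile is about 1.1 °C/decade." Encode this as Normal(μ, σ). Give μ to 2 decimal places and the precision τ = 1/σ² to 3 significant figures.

μ = 0.94, τ = 24.5

The p-quantile of Normal(μ,σ) is μ + z_p·σ, with z_{0.37} = -0.3319 and z_{0.79} = 0.8064.
Eliminate σ: μ = (z₂·x₁ − z₁·x₂)/(z₂ − z₁) = (0.8064·0.87 − (-0.3319)·1.1)/1.138 = 0.94.
Then σ = (x₂ − x₁)/(z₂ − z₁) = (1.1 − 0.87)/1.138 = 0.20.
Precision τ = 1/σ² = 1/0.2021² = 24.5.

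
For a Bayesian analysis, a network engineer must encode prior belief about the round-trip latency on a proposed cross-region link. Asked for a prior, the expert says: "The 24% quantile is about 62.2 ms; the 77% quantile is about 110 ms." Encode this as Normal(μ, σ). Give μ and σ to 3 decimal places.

μ = 85.562, σ = 33.076

For Normal(μ,σ), the p-quantile is μ + z_p·σ. Here z_{0.24} = -0.7063, z_{0.77} = 0.7388.
So 62.2 = μ − 0.7063σ and 110 = μ + 0.7388σ.
Subtracting: σ = (110 − 62.2)/(0.7388 − (-0.7063)) = 33.076.
Then μ = 62.2 − (-0.7063)·33.076 = 85.562.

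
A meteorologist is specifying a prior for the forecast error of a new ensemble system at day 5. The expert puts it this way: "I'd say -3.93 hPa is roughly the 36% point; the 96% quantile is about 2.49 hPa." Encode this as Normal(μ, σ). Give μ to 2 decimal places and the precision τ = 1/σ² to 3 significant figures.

μ = -2.84, τ = 0.108

For Normal(μ,σ), the p-quantile is μ + z_p·σ. Here z_{0.36} = -0.3585, z_{0.96} = 1.751.
So -3.93 = μ − 0.3585σ and 2.49 = μ + 1.751σ.
Subtracting: σ = (2.49 − -3.93)/(1.751 − (-0.3585)) = 3.04.
Then μ = -3.93 − (-0.3585)·3.04 = -2.84.
Precision τ = 1/σ² = 1/3.044² = 0.108.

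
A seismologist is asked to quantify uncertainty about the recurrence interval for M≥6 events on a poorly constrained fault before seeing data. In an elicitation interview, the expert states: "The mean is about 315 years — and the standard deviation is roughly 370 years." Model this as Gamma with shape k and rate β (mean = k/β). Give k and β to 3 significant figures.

k ≈ 0.725, β ≈ 0.0023

For Gamma(k, rate β): mean = k/β, variance = k/β², so CV = 1/√k.
CV = SD/mean = 370/315 = 1.175, hence k = 1/CV² = 0.725.
Then β = k/mean = 0.725/315 = 0.0023.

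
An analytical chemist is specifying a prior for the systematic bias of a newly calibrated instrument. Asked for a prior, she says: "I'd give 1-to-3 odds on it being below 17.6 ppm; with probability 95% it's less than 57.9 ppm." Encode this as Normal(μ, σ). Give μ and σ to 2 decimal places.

μ = 29.32, σ = 17.38

The p-quantile of Normal(μ,σ) is μ + z_p·σ, with z_{0.25} = -0.6745 and z_{0.95} = 1.645.
Eliminate σ: μ = (z₂·x₁ − z₁·x₂)/(z₂ − z₁) = (1.645·17.6 − (-0.6745)·57.9)/2.319 = 29.32.
Then σ = (x₂ − x₁)/(z₂ − z₁) = (57.9 − 17.6)/2.319 = 17.38.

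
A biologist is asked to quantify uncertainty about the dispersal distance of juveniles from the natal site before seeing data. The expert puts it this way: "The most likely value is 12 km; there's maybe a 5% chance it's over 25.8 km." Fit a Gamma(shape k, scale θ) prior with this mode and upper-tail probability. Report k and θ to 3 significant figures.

Gamma(k,θ) with k>1 has mode (k−1)θ, so θ = 12/(k−1).
Need P(X < 25.8) = 0.95 with θ tied to k this way. Start at k = 2, θ = 12: P(X<25.8) ≈ 0.633.
Too low — raise k to concentrate. Iterating converges to k ≈ 5.7.
Then θ = 12/(5.7−1) ≈ 2.55.

k ≈ 5.7, θ ≈ 2.55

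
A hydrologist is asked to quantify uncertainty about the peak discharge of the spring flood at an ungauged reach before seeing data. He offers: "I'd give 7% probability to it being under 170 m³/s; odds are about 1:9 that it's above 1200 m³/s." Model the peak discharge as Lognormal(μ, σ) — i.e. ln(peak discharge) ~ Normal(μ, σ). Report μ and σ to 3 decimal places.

If T ~ Lognormal(μ,σ) then ln T ~ Normal(μ,σ), so the p-quantile of ln T is μ + z_p·σ.
ln(170) = 5.136 and ln(1200) = 7.09; z_{0.07} = -1.476, z_{0.9} = 1.282.
σ = (7.09 − 5.136)/(1.282 − (-1.476)) = 0.709.
μ = 5.136 − (-1.476)·0.709 = 6.182.

μ ≈ 6.182, σ ≈ 0.709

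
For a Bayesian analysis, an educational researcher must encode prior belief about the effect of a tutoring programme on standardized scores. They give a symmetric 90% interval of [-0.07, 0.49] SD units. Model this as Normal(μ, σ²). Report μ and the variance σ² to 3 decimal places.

μ = 0.210, σ² = 0.029

A symmetric 90% interval runs μ ± z·σ with z = 1.645.
Half-width = 0.28, so σ = 0.28/1.645 = 0.1702 and σ² = 0.029.
μ is the interval midpoint, 0.210.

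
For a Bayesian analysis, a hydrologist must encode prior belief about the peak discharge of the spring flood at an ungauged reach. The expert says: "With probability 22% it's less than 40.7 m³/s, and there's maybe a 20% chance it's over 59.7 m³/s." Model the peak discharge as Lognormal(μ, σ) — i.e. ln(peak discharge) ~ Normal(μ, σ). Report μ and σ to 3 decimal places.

μ ≈ 3.890, σ ≈ 0.237

If T ~ Lognormal(μ,σ) then ln T ~ Normal(μ,σ), so the p-quantile of ln T is μ + z_p·σ.
ln(40.7) = 3.706 and ln(59.7) = 4.089; z_{0.22} = -0.7722, z_{0.8} = 0.8416.
σ = (4.089 − 3.706)/(0.8416 − (-0.7722)) = 0.237.
μ = 3.706 − (-0.7722)·0.237 = 3.890.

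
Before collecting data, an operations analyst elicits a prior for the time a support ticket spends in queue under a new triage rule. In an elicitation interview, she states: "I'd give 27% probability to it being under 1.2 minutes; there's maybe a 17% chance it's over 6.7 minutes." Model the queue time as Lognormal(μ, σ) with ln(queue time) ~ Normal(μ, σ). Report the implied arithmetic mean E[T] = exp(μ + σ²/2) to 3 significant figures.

E[T] ≈ 4.29 minutes

If T ~ Lognormal(μ,σ) then ln T ~ Normal(μ,σ), so the p-quantile of ln T is μ + z_p·σ.
ln(1.2) = 0.1823 and ln(6.7) = 1.902; z_{0.27} = -0.6128, z_{0.83} = 0.9542.
σ = (1.902 − 0.1823)/(0.9542 − (-0.6128)) = 1.098.
μ = 0.1823 − (-0.6128)·1.098 = 0.855.
E[T] = exp(μ + σ²/2) = exp(0.855 + 0.6023) = 4.29 minutes.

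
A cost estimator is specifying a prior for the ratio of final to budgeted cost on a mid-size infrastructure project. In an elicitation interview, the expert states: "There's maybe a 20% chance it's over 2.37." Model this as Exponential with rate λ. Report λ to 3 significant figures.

P(T > 2.37) = e^(−λ·2.37) = 0.2, so λ = −ln(0.2)/2.37 = 0.679.

λ ≈ 0.679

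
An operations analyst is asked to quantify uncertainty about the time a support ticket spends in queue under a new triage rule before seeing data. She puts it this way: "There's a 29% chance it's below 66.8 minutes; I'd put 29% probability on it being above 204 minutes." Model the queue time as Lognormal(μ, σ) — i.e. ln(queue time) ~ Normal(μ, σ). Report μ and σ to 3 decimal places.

μ ≈ 4.760, σ ≈ 1.009

If T ~ Lognormal(μ,σ) then ln T ~ Normal(μ,σ), so the p-quantile of ln T is μ + z_p·σ.
ln(66.8) = 4.202 and ln(204) = 5.318; z_{0.29} = -0.5534, z_{0.71} = 0.5534.
σ = (5.318 − 4.202)/(0.5534 − (-0.5534)) = 1.009.
μ = 4.202 − (-0.5534)·1.009 = 4.760.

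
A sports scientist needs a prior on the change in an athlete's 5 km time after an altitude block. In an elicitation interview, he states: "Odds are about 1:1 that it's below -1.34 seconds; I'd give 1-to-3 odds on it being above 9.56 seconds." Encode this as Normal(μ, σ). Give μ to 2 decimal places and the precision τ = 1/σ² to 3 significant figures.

The p-quantile of Normal(μ,σ) is μ + z_p·σ, with z_{0.5} = 0 and z_{0.75} = 0.6745.
Eliminate σ: μ = (z₂·x₁ − z₁·x₂)/(z₂ − z₁) = (0.6745·-1.34 − (0)·9.56)/0.6745 = -1.34.
Then σ = (x₂ − x₁)/(z₂ − z₁) = (9.56 − -1.34)/0.6745 = 16.16.
Precision τ = 1/σ² = 1/16.16² = 0.00383.

μ = -1.34, τ = 0.00383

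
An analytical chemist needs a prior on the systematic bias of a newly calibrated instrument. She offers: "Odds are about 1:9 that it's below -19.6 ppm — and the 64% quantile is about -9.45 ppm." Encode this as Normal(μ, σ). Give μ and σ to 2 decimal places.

μ = -11.67, σ = 6.19

For Normal(μ,σ), the p-quantile is μ + z_p·σ. Here z_{0.1} = -1.282, z_{0.64} = 0.3585.
So -19.6 = μ − 1.282σ and -9.45 = μ + 0.3585σ.
Subtracting: σ = (-9.45 − -19.6)/(0.3585 − (-1.282)) = 6.19.
Then μ = -19.6 − (-1.282)·6.19 = -11.67.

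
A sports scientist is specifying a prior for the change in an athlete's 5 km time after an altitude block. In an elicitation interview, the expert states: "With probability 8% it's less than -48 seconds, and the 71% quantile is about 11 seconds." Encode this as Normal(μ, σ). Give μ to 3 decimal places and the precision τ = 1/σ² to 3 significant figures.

μ = -5.671, τ = 0.0011

The p-quantile of Normal(μ,σ) is μ + z_p·σ, with z_{0.08} = -1.405 and z_{0.71} = 0.5534.
Eliminate σ: μ = (z₂·x₁ − z₁·x₂)/(z₂ − z₁) = (0.5534·-48 − (-1.405)·11)/1.958 = -5.671.
Then σ = (x₂ − x₁)/(z₂ − z₁) = (11 − -48)/1.958 = 30.126.
Precision τ = 1/σ² = 1/30.13² = 0.0011.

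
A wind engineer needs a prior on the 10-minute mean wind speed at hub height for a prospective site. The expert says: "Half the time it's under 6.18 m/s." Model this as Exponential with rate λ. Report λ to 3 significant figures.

λ ≈ 0.112

Exponential median = ln 2 / λ, so λ = ln 2 / 6.18 = 0.112.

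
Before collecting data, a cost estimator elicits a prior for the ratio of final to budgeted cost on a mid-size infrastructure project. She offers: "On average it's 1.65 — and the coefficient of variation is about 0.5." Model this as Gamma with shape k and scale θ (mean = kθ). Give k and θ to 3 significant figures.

k ≈ 4, θ ≈ 0.412

For Gamma(k, scale θ): mean = kθ, variance = kθ², so CV = 1/√k.
CV = 0.5, hence k = 1/CV² = 4.
Then θ = mean/k = 1.65/4 = 0.412.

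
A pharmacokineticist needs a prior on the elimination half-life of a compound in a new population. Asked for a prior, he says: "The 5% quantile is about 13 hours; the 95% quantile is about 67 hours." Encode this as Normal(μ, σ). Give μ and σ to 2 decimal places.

μ = 40.00, σ = 16.41

For Normal(μ,σ), the p-quantile is μ + z_p·σ. Here z_{0.05} = -1.645, z_{0.95} = 1.645.
So 13 = μ − 1.645σ and 67 = μ + 1.645σ.
Subtracting: σ = (67 − 13)/(1.645 − (-1.645)) = 16.41.
Then μ = 13 − (-1.645)·16.41 = 40.00.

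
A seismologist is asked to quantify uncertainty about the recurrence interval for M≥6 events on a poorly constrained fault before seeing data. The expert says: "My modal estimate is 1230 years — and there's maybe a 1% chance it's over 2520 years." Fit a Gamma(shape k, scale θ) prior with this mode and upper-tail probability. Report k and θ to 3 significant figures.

Gamma(k,θ) with k>1 has mode (k−1)θ, so θ = 1230/(k−1).
Need P(X < 2520) = 0.99 with θ tied to k this way. Start at k = 2, θ = 1230: P(X<2520) ≈ 0.607.
Too low — raise k to concentrate. Iterating converges to k ≈ 10.5.
Then θ = 1230/(10.5−1) ≈ 129.

k ≈ 10.5, θ ≈ 129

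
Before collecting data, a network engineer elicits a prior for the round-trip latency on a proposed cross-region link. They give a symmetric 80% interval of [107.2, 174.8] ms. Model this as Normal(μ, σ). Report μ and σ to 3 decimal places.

μ = 141.000, σ = 26.374

A symmetric 80% interval runs μ ± z·σ with z = 1.282.
Half-width = 33.8, so σ = 33.8/1.282 = 26.374.
μ is the interval midpoint, 141.000.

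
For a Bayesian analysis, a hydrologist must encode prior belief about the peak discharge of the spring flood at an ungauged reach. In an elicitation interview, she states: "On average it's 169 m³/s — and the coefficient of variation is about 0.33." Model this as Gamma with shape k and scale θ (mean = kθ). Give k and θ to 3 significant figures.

k ≈ 9.18, θ ≈ 18.4

For Gamma(k, scale θ): mean = kθ, variance = kθ², so CV = 1/√k.
CV = 0.33, hence k = 1/CV² = 9.18.
Then θ = mean/k = 169/9.18 = 18.4.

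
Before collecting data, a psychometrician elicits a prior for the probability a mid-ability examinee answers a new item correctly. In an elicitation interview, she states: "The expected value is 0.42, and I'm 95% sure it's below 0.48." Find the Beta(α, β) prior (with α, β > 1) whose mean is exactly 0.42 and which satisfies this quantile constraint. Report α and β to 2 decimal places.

With mean 0.42 fixed, write α = 0.42s, β = 0.58s where s = α+β.
Need P(θ < 0.48) = 0.95 under Beta(0.42s, 0.58s). Normal approximation: (q−m)/√(m(1−m)/s) ≈ z_{0.95} = 1.64, so s ≈ 0.42·0.58·(1.64)²/(0.48−0.42)² = 183.1.
At s = 183.1: P(θ<0.48) ≈ 0.949. Adjusting to match 0.95 gives s ≈ 185.24.
So α = 0.42·185.24 ≈ 77.80, β = 0.58·185.24 ≈ 107.44.

α ≈ 77.80, β ≈ 107.44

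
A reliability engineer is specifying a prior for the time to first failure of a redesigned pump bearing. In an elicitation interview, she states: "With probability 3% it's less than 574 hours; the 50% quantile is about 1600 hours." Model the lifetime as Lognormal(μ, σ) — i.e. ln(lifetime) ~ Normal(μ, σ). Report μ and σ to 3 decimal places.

μ ≈ 7.378, σ ≈ 0.545

If T ~ Lognormal(μ,σ) then ln T ~ Normal(μ,σ), so the p-quantile of ln T is μ + z_p·σ.
ln(574) = 6.353 and ln(1600) = 7.378; z_{0.03} = -1.881, z_{0.5} = 0.
σ = (7.378 − 6.353)/(0 − (-1.881)) = 0.545.
μ = 6.353 − (-1.881)·0.545 = 7.378.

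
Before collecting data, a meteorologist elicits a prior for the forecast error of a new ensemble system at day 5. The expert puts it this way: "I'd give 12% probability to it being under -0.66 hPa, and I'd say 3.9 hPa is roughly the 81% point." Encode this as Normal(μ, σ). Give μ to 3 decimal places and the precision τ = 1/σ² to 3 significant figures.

μ = 1.950, τ = 0.203

The p-quantile of Normal(μ,σ) is μ + z_p·σ, with z_{0.12} = -1.175 and z_{0.81} = 0.8779.
Eliminate σ: μ = (z₂·x₁ − z₁·x₂)/(z₂ − z₁) = (0.8779·-0.66 − (-1.175)·3.9)/2.053 = 1.950.
Then σ = (x₂ − x₁)/(z₂ − z₁) = (3.9 − -0.66)/2.053 = 2.221.
Precision τ = 1/σ² = 1/2.221² = 0.203.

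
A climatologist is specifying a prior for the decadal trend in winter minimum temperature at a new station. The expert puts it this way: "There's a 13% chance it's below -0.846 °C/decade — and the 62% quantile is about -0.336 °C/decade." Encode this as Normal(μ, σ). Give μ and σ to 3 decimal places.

The p-quantile of Normal(μ,σ) is μ + z_p·σ, with z_{0.13} = -1.126 and z_{0.62} = 0.3055.
Eliminate σ: μ = (z₂·x₁ − z₁·x₂)/(z₂ − z₁) = (0.3055·-0.846 − (-1.126)·-0.336)/1.432 = -0.445.
Then σ = (x₂ − x₁)/(z₂ − z₁) = (-0.336 − -0.846)/1.432 = 0.356.

μ = -0.445, σ = 0.356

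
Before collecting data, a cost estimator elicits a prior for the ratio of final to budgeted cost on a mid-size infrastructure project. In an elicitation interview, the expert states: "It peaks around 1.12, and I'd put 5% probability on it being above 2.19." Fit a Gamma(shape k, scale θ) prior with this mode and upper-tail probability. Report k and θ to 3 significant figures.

k ≈ 7.17, θ ≈ 0.181

Gamma(k,θ) with k>1 has mode (k−1)θ, so θ = 1.12/(k−1).
Need P(X < 2.19) = 0.95 with θ tied to k this way. Start at k = 2, θ = 1.12: P(X<2.19) ≈ 0.582.
Too low — raise k to concentrate. Iterating converges to k ≈ 7.17.
Then θ = 1.12/(7.17−1) ≈ 0.181.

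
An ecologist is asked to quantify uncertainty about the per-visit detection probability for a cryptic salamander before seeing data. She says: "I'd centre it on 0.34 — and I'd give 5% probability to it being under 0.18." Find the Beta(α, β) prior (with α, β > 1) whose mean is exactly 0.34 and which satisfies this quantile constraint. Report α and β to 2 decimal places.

α ≈ 6.87, β ≈ 13.33

With mean 0.34 fixed, write α = 0.34s, β = 0.66s where s = α+β.
Need P(θ < 0.18) = 0.05 under Beta(0.34s, 0.66s). Normal approximation: (q−m)/√(m(1−m)/s) ≈ z_{0.05} = -1.64, so s ≈ 0.34·0.66·(-1.64)²/(0.18−0.34)² = 23.7.
At s = 23.7: P(θ<0.18) ≈ 0.036. Adjusting to match 0.05 gives s ≈ 20.19.
So α = 0.34·20.19 ≈ 6.87, β = 0.66·20.19 ≈ 13.33.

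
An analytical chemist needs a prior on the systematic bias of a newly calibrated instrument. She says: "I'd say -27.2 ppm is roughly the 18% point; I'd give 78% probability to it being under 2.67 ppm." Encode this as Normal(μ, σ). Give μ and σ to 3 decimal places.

The p-quantile of Normal(μ,σ) is μ + z_p·σ, with z_{0.18} = -0.9154 and z_{0.78} = 0.7722.
Eliminate σ: μ = (z₂·x₁ − z₁·x₂)/(z₂ − z₁) = (0.7722·-27.2 − (-0.9154)·2.67)/1.688 = -10.998.
Then σ = (x₂ − x₁)/(z₂ − z₁) = (2.67 − -27.2)/1.688 = 17.700.

μ = -10.998, σ = 17.700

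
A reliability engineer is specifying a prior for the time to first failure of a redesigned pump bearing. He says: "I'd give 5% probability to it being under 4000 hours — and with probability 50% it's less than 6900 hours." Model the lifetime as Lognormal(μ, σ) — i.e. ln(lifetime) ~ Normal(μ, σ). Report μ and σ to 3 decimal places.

If T ~ Lognormal(μ,σ) then ln T ~ Normal(μ,σ), so the p-quantile of ln T is μ + z_p·σ.
ln(4000) = 8.294 and ln(6900) = 8.839; z_{0.05} = -1.645, z_{0.5} = 0.
σ = (8.839 − 8.294)/(0 − (-1.645)) = 0.331.
μ = 8.294 − (-1.645)·0.331 = 8.839.

μ ≈ 8.839, σ ≈ 0.331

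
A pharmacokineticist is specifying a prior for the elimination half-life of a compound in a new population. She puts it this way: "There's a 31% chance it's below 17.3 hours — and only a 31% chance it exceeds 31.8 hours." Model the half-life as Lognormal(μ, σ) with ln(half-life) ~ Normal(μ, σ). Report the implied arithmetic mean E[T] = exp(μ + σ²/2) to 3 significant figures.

E[T] ≈ 28.3 hours

If T ~ Lognormal(μ,σ) then ln T ~ Normal(μ,σ), so the p-quantile of ln T is μ + z_p·σ.
ln(17.3) = 2.851 and ln(31.8) = 3.459; z_{0.31} = -0.4959, z_{0.69} = 0.4959.
σ = (3.459 − 2.851)/(0.4959 − (-0.4959)) = 0.614.
μ = 2.851 − (-0.4959)·0.614 = 3.155.
E[T] = exp(μ + σ²/2) = exp(3.155 + 0.1884) = 28.3 hours.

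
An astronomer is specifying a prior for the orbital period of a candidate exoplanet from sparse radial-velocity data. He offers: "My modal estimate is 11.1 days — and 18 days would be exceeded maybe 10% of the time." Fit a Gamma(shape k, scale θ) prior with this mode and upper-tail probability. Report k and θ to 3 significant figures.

k ≈ 9.05, θ ≈ 1.38

Gamma(k,θ) with k>1 has mode (k−1)θ, so θ = 11.1/(k−1).
Need P(X < 18) = 0.9 with θ tied to k this way. Start at k = 2, θ = 11.1: P(X<18) ≈ 0.482.
Too low — raise k to concentrate. Iterating converges to k ≈ 9.05.
Then θ = 11.1/(9.05−1) ≈ 1.38.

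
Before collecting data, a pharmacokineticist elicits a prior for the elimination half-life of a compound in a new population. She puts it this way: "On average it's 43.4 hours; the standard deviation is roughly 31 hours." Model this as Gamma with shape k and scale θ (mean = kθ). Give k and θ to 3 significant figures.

For Gamma(k, scale θ): mean = kθ, variance = kθ², so CV = 1/√k.
CV = SD/mean = 31/43.4 = 0.7143, hence k = 1/CV² = 1.96.
Then θ = mean/k = 43.4/1.96 = 22.1.

k ≈ 1.96, θ ≈ 22.1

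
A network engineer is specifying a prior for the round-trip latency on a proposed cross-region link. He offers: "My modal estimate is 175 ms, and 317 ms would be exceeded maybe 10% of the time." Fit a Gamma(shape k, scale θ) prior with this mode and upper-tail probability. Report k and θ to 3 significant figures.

k ≈ 6.4, θ ≈ 32.4

Gamma(k,θ) with k>1 has mode (k−1)θ, so θ = 175/(k−1).
Need P(X < 317) = 0.9 with θ tied to k this way. Start at k = 2, θ = 175: P(X<317) ≈ 0.541.
Too low — raise k to concentrate. Iterating converges to k ≈ 6.4.
Then θ = 175/(6.4−1) ≈ 32.4.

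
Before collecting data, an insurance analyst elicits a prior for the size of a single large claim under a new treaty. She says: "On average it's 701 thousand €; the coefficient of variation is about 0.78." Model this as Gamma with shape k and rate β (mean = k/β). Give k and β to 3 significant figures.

For Gamma(k, rate β): mean = k/β, variance = k/β², so CV = 1/√k.
CV = 0.78, hence k = 1/CV² = 1.64.
Then β = k/mean = 1.64/701 = 0.00234.

k ≈ 1.64, β ≈ 0.00234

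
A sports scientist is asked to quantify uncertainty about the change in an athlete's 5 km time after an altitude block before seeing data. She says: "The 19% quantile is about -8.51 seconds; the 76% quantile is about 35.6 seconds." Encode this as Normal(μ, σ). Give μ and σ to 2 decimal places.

μ = 15.93, σ = 27.84

The p-quantile of Normal(μ,σ) is μ + z_p·σ, with z_{0.19} = -0.8779 and z_{0.76} = 0.7063.
Eliminate σ: μ = (z₂·x₁ − z₁·x₂)/(z₂ − z₁) = (0.7063·-8.51 − (-0.8779)·35.6)/1.584 = 15.93.
Then σ = (x₂ − x₁)/(z₂ − z₁) = (35.6 − -8.51)/1.584 = 27.84.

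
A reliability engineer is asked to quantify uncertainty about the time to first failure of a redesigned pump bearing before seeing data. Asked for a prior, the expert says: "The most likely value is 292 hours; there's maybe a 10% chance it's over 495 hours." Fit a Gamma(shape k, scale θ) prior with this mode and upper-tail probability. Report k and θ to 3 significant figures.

Gamma(k,θ) with k>1 has mode (k−1)θ, so θ = 292/(k−1).
Need P(X < 495) = 0.9 with θ tied to k this way. Start at k = 2, θ = 292: P(X<495) ≈ 0.505.
Too low — raise k to concentrate. Iterating converges to k ≈ 7.79.
Then θ = 292/(7.79−1) ≈ 43.

k ≈ 7.79, θ ≈ 43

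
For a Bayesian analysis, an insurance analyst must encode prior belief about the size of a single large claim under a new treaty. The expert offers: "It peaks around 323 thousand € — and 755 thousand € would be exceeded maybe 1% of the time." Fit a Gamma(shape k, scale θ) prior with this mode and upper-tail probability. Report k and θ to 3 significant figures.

k ≈ 7.6, θ ≈ 48.9

Gamma(k,θ) with k>1 has mode (k−1)θ, so θ = 323/(k−1).
Need P(X < 755) = 0.99 with θ tied to k this way. Start at k = 2, θ = 323: P(X<755) ≈ 0.678.
Too low — raise k to concentrate. Iterating converges to k ≈ 7.6.
Then θ = 323/(7.6−1) ≈ 48.9.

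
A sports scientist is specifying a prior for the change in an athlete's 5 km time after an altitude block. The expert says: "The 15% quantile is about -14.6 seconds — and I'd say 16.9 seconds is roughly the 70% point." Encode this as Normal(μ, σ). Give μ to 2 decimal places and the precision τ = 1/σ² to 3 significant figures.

The p-quantile of Normal(μ,σ) is μ + z_p·σ, with z_{0.15} = -1.036 and z_{0.7} = 0.5244.
Eliminate σ: μ = (z₂·x₁ − z₁·x₂)/(z₂ − z₁) = (0.5244·-14.6 − (-1.036)·16.9)/1.561 = 6.32.
Then σ = (x₂ − x₁)/(z₂ − z₁) = (16.9 − -14.6)/1.561 = 20.18.
Precision τ = 1/σ² = 1/20.18² = 0.00246.

μ = 6.32, τ = 0.00246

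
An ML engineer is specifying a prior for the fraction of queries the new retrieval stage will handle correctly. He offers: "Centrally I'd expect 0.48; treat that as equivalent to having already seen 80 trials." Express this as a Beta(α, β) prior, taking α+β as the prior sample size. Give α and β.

α = 38.4, β = 41.6

Under the effective-sample-size interpretation, Beta(α, β) has prior mean α/(α+β) and prior sample size α+β.
So α+β = 80 and α/(α+β) = 0.48, giving α = 0.48·80 = 38.4 and β = 80 − 38.4 = 41.6.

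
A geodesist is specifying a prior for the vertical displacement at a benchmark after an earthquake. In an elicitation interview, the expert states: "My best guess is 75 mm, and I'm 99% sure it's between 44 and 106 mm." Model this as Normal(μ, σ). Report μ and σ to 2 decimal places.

μ = 75.00, σ = 12.03

A symmetric 99% interval runs μ ± z·σ with z = 2.576.
Half-width = 31, so σ = 31/2.576 = 12.03.
μ is the stated best guess, 75.00.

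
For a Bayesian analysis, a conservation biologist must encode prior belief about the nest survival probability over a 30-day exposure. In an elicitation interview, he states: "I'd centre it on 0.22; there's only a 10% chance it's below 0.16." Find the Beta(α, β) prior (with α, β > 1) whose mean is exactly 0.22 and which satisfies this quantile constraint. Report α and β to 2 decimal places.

With mean 0.22 fixed, write α = 0.22s, β = 0.78s where s = α+β.
Need P(θ < 0.16) = 0.1 under Beta(0.22s, 0.78s). Normal approximation: (q−m)/√(m(1−m)/s) ≈ z_{0.1} = -1.28, so s ≈ 0.22·0.78·(-1.28)²/(0.16−0.22)² = 78.3.
At s = 78.3: P(θ<0.16) ≈ 0.092. Adjusting to match 0.1 gives s ≈ 73.23.
So α = 0.22·73.23 ≈ 16.11, β = 0.78·73.23 ≈ 57.12.

α ≈ 16.11, β ≈ 57.12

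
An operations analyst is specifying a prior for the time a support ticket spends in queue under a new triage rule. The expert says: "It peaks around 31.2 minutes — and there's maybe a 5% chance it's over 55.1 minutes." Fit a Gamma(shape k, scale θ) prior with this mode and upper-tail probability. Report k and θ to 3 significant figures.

Gamma(k,θ) with k>1 has mode (k−1)θ, so θ = 31.2/(k−1).
Need P(X < 55.1) = 0.95 with θ tied to k this way. Start at k = 2, θ = 31.2: P(X<55.1) ≈ 0.527.
Too low — raise k to concentrate. Iterating converges to k ≈ 9.62.
Then θ = 31.2/(9.62−1) ≈ 3.62.

k ≈ 9.62, θ ≈ 3.62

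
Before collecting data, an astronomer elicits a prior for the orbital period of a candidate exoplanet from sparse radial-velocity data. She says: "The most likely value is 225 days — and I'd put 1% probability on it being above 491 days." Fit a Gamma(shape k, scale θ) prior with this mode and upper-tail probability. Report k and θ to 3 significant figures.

Gamma(k,θ) with k>1 has mode (k−1)θ, so θ = 225/(k−1).
Need P(X < 491) = 0.99 with θ tied to k this way. Start at k = 2, θ = 225: P(X<491) ≈ 0.641.
Too low — raise k to concentrate. Iterating converges to k ≈ 8.93.
Then θ = 225/(8.93−1) ≈ 28.4.

k ≈ 8.93, θ ≈ 28.4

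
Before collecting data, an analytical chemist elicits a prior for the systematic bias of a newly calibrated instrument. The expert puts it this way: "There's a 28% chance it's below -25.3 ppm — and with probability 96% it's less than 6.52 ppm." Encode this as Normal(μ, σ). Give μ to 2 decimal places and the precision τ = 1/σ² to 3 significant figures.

For Normal(μ,σ), the p-quantile is μ + z_p·σ. Here z_{0.28} = -0.5828, z_{0.96} = 1.751.
So -25.3 = μ − 0.5828σ and 6.52 = μ + 1.751σ.
Subtracting: σ = (6.52 − -25.3)/(1.751 − (-0.5828)) = 13.64.
Then μ = -25.3 − (-0.5828)·13.64 = -17.35.
Precision τ = 1/σ² = 1/13.64² = 0.00538.

μ = -17.35, τ = 0.00538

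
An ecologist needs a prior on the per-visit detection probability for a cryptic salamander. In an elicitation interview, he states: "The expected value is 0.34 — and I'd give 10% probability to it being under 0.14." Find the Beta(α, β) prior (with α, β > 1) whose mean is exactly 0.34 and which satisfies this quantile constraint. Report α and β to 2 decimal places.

With mean 0.34 fixed, write α = 0.34s, β = 0.66s where s = α+β.
Need P(θ < 0.14) = 0.1 under Beta(0.34s, 0.66s). Normal approximation: (q−m)/√(m(1−m)/s) ≈ z_{0.1} = -1.28, so s ≈ 0.34·0.66·(-1.28)²/(0.14−0.34)² = 9.2.
At s = 9.2: P(θ<0.14) ≈ 0.079. Adjusting to match 0.1 gives s ≈ 7.80.
So α = 0.34·7.80 ≈ 2.65, β = 0.66·7.80 ≈ 5.15.

α ≈ 2.65, β ≈ 5.15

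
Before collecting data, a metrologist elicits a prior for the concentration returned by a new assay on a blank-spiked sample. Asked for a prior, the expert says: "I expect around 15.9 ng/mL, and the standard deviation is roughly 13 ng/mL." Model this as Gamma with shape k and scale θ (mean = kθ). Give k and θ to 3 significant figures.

For Gamma(k, scale θ): mean = kθ, variance = kθ², so CV = 1/√k.
CV = SD/mean = 13/15.9 = 0.8176, hence k = 1/CV² = 1.5.
Then θ = mean/k = 15.9/1.5 = 10.6.

k ≈ 1.5, θ ≈ 10.6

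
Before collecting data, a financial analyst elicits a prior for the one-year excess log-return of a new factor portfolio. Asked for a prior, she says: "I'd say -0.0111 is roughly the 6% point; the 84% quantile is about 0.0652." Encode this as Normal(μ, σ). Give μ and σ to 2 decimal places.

For Normal(μ,σ), the p-quantile is μ + z_p·σ. Here z_{0.06} = -1.555, z_{0.84} = 0.9945.
So -0.0111 = μ − 1.555σ and 0.0652 = μ + 0.9945σ.
Subtracting: σ = (0.0652 − -0.0111)/(0.9945 − (-1.555)) = 0.03.
Then μ = -0.0111 − (-1.555)·0.03 = 0.04.

μ = 0.04, σ = 0.03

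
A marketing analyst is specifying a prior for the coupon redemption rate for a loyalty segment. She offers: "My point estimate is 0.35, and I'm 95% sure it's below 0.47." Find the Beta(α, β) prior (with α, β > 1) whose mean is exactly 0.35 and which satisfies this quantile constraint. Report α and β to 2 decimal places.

With mean 0.35 fixed, write α = 0.35s, β = 0.65s where s = α+β.
Need P(θ < 0.47) = 0.95 under Beta(0.35s, 0.65s). Normal approximation: (q−m)/√(m(1−m)/s) ≈ z_{0.95} = 1.64, so s ≈ 0.35·0.65·(1.64)²/(0.47−0.35)² = 42.7.
At s = 42.7: P(θ<0.47) ≈ 0.946. Adjusting to match 0.95 gives s ≈ 44.67.
So α = 0.35·44.67 ≈ 15.63, β = 0.65·44.67 ≈ 29.03.

α ≈ 15.63, β ≈ 29.03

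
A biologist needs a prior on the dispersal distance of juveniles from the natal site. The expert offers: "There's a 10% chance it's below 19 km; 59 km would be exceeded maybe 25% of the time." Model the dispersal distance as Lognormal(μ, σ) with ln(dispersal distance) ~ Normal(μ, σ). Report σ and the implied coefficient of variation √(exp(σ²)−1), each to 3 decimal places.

σ ≈ 0.579, CV ≈ 0.631

If T ~ Lognormal(μ,σ) then ln T ~ Normal(μ,σ), so the p-quantile of ln T is μ + z_p·σ.
ln(19) = 2.944 and ln(59) = 4.078; z_{0.1} = -1.282, z_{0.75} = 0.6745.
σ = (4.078 − 2.944)/(0.6745 − (-1.282)) = 0.579.
μ = 2.944 − (-1.282)·0.579 = 3.687.
CV = √(exp(σ²)−1) = √(exp(0.3356)−1) = 0.631.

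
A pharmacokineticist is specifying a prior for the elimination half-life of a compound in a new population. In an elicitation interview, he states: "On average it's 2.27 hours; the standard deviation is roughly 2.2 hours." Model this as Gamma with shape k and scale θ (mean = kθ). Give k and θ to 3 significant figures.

For Gamma(k, scale θ): mean = kθ, variance = kθ², so CV = 1/√k.
CV = SD/mean = 2.2/2.27 = 0.9692, hence k = 1/CV² = 1.06.
Then θ = mean/k = 2.27/1.06 = 2.13.

k ≈ 1.06, θ ≈ 2.13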